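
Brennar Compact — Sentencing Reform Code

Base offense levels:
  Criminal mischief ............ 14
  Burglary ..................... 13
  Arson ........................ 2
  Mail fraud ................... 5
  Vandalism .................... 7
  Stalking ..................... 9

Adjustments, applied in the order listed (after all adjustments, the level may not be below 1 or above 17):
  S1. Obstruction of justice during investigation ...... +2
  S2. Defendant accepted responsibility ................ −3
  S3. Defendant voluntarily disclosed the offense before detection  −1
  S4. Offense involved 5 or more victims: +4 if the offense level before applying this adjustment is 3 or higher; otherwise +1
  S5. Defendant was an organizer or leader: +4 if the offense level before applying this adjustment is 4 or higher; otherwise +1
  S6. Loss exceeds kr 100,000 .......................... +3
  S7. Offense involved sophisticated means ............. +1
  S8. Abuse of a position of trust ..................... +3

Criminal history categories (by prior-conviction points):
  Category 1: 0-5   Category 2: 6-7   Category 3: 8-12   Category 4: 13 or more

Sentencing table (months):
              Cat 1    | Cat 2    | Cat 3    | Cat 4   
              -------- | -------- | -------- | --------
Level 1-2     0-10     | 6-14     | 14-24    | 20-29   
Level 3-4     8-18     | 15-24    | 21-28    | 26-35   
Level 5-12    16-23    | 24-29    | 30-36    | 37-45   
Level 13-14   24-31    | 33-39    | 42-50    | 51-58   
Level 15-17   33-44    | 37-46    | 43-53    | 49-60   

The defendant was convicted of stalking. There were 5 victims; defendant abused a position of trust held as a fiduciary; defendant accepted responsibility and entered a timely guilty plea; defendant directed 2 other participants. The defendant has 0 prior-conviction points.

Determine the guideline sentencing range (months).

33-44 months

Base offense level for stalking: 9.
S2 applies: 9 − 3 = 6.
S3 does not apply.
S4 applies (level before this adjustment is 6 ≥ 3, so +4): 6 + 4 = 10.
S5 applies (level before this adjustment is 10 ≥ 4, so +4): 10 + 4 = 14.
S7 does not apply.
S8 applies: 14 + 3 = 17.
Final offense level: 17.
Criminal history: 0 prior points → Category 1 (0-5).
Level 17 falls in the 15-17 band.
Grid: Level 15-17 × Category 1 = 33-44 months.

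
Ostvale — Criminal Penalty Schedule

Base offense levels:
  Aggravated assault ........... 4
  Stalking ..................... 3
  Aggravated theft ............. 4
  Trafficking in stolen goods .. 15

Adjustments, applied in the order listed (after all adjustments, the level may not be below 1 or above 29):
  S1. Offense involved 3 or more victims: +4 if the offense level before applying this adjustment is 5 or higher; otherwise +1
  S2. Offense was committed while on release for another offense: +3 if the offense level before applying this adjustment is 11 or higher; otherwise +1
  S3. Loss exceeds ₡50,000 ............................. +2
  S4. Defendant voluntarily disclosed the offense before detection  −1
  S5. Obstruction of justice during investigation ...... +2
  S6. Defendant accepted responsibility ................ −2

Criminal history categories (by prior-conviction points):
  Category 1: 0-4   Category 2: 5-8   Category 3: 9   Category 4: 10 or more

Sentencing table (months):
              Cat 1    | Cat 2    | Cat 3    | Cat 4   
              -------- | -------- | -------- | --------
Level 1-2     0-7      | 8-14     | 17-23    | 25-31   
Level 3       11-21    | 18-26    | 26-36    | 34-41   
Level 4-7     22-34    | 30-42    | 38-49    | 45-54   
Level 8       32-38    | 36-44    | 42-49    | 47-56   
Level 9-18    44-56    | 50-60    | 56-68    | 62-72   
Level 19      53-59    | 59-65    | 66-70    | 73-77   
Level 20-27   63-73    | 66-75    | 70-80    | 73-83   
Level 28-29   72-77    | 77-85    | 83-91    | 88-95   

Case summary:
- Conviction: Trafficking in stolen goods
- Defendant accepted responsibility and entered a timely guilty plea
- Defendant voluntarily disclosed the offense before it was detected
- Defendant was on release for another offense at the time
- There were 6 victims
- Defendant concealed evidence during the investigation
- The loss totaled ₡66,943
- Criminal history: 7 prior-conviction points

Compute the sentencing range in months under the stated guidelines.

66-75 months

Base offense level for trafficking in stolen goods: 15.
S1 applies (level before this adjustment is 15 ≥ 5, so +4): 15 + 4 = 19.
S2 applies (level before this adjustment is 19 ≥ 11, so +3): 19 + 3 = 22.
S3 applies: 22 + 2 = 24.
S4 applies: 24 − 1 = 23.
S5 applies: 23 + 2 = 25.
S6 applies: 25 − 2 = 23.
Final offense level: 23.
Criminal history: 7 prior points → Category 2 (5-8).
Level 23 falls in the 20-27 band.
Grid: Level 20-27 × Category 2 = 66-75 months.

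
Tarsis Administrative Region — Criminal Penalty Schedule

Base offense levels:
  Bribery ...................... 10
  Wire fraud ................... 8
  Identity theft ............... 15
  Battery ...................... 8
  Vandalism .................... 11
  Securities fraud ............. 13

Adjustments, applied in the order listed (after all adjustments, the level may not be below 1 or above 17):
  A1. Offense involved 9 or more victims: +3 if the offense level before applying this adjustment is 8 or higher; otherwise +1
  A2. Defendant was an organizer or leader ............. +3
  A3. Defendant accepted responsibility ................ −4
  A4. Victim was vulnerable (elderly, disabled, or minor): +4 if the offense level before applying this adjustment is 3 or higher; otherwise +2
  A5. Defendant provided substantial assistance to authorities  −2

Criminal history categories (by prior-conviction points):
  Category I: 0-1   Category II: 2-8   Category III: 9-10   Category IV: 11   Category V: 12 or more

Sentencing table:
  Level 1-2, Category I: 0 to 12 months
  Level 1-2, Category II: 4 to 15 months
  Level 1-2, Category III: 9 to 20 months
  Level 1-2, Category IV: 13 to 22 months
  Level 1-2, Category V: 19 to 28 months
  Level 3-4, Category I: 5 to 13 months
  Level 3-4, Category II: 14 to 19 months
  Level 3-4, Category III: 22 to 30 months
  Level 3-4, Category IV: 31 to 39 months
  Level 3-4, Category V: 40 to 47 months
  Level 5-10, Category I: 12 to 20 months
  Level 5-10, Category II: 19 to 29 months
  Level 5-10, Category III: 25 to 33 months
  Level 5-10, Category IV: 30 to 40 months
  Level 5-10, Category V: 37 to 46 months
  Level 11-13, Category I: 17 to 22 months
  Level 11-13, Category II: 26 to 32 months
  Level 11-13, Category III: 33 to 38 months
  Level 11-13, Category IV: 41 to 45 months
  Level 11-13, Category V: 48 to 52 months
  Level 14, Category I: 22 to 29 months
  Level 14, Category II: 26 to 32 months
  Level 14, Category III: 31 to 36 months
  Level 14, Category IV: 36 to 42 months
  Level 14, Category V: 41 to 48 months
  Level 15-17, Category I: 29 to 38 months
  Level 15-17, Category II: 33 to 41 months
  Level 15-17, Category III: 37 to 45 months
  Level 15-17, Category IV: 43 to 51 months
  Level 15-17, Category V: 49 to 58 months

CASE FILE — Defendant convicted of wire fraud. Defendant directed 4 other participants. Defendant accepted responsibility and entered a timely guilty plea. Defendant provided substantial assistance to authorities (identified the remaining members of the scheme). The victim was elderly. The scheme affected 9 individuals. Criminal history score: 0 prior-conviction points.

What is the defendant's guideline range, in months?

Base offense level for wire fraud: 8.
A1 applies (level before this adjustment is 8 ≥ 8, so +3): 8 + 3 = 11.
A2 applies: 11 + 3 = 14.
A3 applies: 14 − 4 = 10.
A4 applies (level before this adjustment is 10 ≥ 3, so +4): 10 + 4 = 14.
A5 applies: 14 − 2 = 12.
Final offense level: 12.
Criminal history: 0 prior points → Category I (0-1).
Level 12 falls in the 11-13 band.
Grid: Level 11-13 × Category I = 17-22 months.

17-22 months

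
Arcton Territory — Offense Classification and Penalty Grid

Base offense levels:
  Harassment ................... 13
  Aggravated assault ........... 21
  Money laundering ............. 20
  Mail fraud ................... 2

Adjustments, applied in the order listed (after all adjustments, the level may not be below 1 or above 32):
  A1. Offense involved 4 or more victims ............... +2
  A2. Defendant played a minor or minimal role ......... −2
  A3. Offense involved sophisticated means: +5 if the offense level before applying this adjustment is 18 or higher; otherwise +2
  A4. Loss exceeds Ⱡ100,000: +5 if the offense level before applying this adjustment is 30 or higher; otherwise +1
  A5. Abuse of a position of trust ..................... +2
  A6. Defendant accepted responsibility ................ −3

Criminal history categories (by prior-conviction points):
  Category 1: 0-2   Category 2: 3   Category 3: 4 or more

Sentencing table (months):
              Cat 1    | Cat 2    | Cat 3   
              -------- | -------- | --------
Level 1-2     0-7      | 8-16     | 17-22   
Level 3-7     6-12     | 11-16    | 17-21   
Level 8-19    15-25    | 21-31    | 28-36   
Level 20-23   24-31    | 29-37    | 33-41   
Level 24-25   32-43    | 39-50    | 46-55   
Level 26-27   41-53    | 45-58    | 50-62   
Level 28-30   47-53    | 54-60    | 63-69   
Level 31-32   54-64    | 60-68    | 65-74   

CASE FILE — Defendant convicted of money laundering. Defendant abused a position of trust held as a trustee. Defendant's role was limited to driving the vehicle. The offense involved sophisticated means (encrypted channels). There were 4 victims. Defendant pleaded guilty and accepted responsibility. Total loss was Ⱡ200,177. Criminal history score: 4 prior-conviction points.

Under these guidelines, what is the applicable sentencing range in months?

Base offense level for money laundering: 20.
A1 applies: 20 + 2 = 22.
A2 applies: 22 − 2 = 20.
A3 applies (level before this adjustment is 20 ≥ 18, so +5): 20 + 5 = 25.
A4 applies (level before this adjustment is 25 < 30, so +1): 25 + 1 = 26.
A5 applies: 26 + 2 = 28.
A6 applies: 28 − 3 = 25.
Final offense level: 25.
Criminal history: 4 prior points → Category 3 (4+).
Level 25 falls in the 24-25 band.
Grid: Level 24-25 × Category 3 = 46-55 months.

46-55 months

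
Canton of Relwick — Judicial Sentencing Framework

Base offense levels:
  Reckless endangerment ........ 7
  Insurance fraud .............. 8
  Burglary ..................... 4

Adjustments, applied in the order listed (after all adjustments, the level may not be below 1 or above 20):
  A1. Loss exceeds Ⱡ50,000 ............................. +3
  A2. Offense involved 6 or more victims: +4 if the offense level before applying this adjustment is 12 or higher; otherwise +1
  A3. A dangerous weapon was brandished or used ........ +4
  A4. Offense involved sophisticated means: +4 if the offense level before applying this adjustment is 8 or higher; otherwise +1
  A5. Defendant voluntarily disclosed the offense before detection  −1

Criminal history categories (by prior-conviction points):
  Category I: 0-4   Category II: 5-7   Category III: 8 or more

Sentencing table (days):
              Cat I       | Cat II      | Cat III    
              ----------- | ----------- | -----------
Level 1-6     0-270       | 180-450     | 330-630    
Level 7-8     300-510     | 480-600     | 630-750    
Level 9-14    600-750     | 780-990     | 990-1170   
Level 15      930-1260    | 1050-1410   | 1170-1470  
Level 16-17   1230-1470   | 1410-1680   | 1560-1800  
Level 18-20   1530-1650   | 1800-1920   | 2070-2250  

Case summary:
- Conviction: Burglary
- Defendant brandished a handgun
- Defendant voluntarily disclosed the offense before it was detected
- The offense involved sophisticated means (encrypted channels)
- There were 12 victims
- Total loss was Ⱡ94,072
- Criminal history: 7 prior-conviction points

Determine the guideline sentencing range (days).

1050-1410 days

Base offense level for burglary: 4.
A1 applies: 4 + 3 = 7.
A2 applies (level before this adjustment is 7 < 12, so +1): 7 + 1 = 8.
A3 applies: 8 + 4 = 12.
A4 applies (level before this adjustment is 12 ≥ 8, so +4): 12 + 4 = 16.
A5 applies: 16 − 1 = 15.
Final offense level: 15.
Criminal history: 7 prior points → Category II (5-7).
Level 15 falls in the 15 band.
Grid: Level 15 × Category II = 1050-1410 days.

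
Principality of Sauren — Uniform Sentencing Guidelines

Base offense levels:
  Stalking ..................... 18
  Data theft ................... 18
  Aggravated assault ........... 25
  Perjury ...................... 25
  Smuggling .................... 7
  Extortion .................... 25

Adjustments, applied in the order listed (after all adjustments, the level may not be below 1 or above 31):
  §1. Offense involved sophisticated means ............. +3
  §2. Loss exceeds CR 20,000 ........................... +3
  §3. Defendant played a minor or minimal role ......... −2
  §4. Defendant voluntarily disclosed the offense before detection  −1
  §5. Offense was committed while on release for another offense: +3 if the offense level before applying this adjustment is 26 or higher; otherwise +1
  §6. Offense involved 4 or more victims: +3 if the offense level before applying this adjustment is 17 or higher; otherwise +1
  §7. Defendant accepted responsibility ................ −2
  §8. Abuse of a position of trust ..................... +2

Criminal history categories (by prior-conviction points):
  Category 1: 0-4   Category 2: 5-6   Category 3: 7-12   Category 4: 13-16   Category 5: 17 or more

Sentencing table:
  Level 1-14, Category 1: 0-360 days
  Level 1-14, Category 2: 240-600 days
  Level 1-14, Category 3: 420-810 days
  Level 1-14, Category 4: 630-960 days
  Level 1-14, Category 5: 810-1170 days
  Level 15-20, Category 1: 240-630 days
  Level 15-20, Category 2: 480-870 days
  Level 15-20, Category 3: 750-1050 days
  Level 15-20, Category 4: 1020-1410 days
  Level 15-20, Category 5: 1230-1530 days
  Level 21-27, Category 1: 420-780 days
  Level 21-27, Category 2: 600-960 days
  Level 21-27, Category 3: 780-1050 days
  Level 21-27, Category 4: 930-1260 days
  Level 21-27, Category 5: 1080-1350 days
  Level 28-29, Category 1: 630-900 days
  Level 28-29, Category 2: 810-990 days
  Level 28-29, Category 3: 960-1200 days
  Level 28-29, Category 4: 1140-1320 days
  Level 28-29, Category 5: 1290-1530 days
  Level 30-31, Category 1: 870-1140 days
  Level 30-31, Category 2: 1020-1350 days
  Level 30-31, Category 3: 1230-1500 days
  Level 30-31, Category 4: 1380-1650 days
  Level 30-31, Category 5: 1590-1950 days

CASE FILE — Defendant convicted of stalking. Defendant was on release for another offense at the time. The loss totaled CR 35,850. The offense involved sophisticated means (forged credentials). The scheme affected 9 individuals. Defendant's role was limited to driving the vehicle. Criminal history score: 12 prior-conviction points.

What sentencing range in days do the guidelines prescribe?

780-1050 days

Base offense level for stalking: 18.
§1 applies: 18 + 3 = 21.
§2 applies: 21 + 3 = 24.
§3 applies: 24 − 2 = 22.
§4 does not apply.
§5 applies (level before this adjustment is 22 < 26, so +1): 22 + 1 = 23.
§6 applies (level before this adjustment is 23 ≥ 17, so +3): 23 + 3 = 26.
§7 does not apply.
§8 does not apply.
Final offense level: 26.
Criminal history: 12 prior points → Category 3 (7-12).
Level 26 falls in the 21-27 band.
Grid: Level 21-27 × Category 3 = 780-1050 days.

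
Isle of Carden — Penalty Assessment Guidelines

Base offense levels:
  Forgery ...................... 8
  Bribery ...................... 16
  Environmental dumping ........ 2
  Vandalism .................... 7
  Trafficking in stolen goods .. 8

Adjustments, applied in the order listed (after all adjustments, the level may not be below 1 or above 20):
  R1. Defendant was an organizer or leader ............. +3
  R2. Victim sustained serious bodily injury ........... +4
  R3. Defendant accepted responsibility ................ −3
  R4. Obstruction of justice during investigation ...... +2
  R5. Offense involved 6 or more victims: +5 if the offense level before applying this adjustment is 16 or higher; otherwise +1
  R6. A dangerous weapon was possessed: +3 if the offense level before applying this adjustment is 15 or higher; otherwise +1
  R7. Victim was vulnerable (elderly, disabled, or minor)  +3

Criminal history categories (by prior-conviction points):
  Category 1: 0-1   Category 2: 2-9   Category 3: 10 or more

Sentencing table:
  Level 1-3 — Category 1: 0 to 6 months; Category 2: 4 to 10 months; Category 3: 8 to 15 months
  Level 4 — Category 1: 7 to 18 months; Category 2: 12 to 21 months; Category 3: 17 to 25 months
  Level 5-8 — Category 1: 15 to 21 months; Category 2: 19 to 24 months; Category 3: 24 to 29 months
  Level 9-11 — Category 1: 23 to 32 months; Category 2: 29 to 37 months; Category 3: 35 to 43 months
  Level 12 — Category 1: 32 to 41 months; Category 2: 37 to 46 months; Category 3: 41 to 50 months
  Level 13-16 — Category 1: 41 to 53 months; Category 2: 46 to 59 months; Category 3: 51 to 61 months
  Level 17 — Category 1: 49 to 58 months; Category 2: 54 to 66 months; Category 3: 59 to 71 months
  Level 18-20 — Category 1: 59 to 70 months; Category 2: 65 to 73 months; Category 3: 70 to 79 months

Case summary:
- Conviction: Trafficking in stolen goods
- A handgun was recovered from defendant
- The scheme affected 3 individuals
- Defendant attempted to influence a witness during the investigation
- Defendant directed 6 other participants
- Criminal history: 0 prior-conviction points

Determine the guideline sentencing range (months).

Base offense level for trafficking in stolen goods: 8.
R1 applies: 8 + 3 = 11.
R2 does not apply.
R3 does not apply.
R4 applies: 11 + 2 = 13.
R5 does not apply.
R6 applies (level before this adjustment is 13 < 15, so +1): 13 + 1 = 14.
R7 does not apply.
Final offense level: 14.
Criminal history: 0 prior points → Category 1 (0-1).
Level 14 falls in the 13-16 band.
Grid: Level 13-16 × Category 1 = 41-53 months.

41-53 months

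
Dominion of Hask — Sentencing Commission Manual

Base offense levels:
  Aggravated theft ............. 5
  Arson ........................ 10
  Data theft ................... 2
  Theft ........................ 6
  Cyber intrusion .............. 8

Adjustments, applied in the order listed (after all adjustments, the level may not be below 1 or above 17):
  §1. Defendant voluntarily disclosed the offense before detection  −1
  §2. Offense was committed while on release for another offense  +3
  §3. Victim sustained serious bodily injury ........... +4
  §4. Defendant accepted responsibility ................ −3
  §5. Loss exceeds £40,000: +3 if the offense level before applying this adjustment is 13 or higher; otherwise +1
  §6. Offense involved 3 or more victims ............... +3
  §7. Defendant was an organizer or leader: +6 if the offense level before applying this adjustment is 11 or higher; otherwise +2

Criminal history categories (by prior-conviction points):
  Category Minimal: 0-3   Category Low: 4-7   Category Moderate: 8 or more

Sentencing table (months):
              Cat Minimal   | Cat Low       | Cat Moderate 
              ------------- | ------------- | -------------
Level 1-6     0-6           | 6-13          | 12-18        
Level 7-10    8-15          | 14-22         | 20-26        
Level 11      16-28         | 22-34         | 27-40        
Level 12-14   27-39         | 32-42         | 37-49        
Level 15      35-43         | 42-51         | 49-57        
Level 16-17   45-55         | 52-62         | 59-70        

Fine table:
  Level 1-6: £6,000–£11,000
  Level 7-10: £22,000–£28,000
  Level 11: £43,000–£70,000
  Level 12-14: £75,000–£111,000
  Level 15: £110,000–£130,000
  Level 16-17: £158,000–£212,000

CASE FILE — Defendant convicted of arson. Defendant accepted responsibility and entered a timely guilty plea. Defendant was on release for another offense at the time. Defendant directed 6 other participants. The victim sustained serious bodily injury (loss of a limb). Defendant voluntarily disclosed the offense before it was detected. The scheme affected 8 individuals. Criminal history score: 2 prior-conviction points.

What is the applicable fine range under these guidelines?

£158,000–£212,000

Base offense level for arson: 10.
§1 applies: 10 − 1 = 9.
§2 applies: 9 + 3 = 12.
§3 applies: 12 + 4 = 16.
§4 applies: 16 − 3 = 13.
§5 does not apply.
§6 applies: 13 + 3 = 16.
§7 applies (level before this adjustment is 16 ≥ 11, so +6): 16 + 6 = 22.
Level 22 exceeds the maximum of 17; capped at 17.
Final offense level: 17.
Level 17 falls in the 16-17 band.
Fine table: Level 16-17 → £158,000–£212,000.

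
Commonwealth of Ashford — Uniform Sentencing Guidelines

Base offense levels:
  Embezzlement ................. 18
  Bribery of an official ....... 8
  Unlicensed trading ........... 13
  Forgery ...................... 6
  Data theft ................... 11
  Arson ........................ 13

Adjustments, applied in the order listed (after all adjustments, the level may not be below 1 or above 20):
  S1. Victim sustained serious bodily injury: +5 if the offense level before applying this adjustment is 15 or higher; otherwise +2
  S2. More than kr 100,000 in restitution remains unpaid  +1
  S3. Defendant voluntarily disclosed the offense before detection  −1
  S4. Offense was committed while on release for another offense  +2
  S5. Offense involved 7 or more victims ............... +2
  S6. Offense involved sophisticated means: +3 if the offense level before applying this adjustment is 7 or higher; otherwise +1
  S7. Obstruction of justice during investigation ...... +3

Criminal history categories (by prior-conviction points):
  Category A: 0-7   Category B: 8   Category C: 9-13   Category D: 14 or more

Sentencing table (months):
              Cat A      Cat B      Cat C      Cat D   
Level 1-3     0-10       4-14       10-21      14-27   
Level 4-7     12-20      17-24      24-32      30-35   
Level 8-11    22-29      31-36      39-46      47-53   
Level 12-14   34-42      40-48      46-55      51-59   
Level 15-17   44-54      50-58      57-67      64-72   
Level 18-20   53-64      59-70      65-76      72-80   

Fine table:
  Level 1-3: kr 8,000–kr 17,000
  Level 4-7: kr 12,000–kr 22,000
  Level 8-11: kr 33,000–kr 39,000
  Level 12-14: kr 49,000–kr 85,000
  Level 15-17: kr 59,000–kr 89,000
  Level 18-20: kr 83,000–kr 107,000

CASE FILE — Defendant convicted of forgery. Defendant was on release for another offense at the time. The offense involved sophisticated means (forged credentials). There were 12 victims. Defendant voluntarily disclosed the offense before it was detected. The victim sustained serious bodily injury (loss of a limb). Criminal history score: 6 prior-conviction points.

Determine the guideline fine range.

kr 49,000–kr 85,000

Base offense level for forgery: 6.
S1 applies (level before this adjustment is 6 < 15, so +2): 6 + 2 = 8.
S2 does not apply.
S3 applies: 8 − 1 = 7.
S4 applies: 7 + 2 = 9.
S5 applies: 9 + 2 = 11.
S6 applies (level before this adjustment is 11 ≥ 7, so +3): 11 + 3 = 14.
Final offense level: 14.
Level 14 falls in the 12-14 band.
Fine table: Level 12-14 → kr 49,000–kr 85,000.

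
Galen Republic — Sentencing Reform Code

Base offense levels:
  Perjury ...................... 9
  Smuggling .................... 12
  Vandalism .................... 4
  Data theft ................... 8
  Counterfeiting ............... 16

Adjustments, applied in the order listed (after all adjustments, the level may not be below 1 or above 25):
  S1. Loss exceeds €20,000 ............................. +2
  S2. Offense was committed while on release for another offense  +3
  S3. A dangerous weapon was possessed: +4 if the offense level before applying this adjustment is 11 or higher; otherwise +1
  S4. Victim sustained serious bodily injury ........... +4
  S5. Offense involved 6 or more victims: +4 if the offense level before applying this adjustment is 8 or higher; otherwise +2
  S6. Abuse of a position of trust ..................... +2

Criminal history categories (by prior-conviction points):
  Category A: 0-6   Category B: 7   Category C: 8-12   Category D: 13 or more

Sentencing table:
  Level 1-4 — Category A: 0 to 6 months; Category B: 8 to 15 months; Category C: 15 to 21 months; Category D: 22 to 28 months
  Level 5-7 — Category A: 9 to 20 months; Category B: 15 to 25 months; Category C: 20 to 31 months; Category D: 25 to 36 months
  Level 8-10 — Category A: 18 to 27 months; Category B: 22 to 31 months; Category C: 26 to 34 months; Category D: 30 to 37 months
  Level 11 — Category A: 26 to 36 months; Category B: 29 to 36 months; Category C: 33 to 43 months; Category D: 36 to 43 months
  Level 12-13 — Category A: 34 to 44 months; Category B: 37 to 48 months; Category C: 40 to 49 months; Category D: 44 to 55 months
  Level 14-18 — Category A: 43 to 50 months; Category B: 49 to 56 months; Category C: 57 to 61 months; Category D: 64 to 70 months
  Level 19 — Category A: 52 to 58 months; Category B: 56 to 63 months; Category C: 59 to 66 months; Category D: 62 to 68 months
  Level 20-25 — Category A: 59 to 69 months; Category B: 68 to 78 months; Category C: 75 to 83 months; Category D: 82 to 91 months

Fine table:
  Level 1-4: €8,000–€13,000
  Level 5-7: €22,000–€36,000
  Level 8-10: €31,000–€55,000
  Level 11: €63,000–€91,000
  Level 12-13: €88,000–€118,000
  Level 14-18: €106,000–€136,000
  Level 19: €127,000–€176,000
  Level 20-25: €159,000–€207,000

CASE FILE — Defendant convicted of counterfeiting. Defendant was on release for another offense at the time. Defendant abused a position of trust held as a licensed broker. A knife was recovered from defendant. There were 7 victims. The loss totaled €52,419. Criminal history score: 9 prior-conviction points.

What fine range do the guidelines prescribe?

Base offense level for counterfeiting: 16.
S1 applies: 16 + 2 = 18.
S2 applies: 18 + 3 = 21.
S3 applies (level before this adjustment is 21 ≥ 11, so +4): 21 + 4 = 25.
S5 applies (level before this adjustment is 25 ≥ 8, so +4): 25 + 4 = 29.
S6 applies: 29 + 2 = 31.
Level 31 exceeds the maximum of 25; capped at 25.
Final offense level: 25.
Level 25 falls in the 20-25 band.
Fine table: Level 20-25 → €159,000–€207,000.

€159,000–€207,000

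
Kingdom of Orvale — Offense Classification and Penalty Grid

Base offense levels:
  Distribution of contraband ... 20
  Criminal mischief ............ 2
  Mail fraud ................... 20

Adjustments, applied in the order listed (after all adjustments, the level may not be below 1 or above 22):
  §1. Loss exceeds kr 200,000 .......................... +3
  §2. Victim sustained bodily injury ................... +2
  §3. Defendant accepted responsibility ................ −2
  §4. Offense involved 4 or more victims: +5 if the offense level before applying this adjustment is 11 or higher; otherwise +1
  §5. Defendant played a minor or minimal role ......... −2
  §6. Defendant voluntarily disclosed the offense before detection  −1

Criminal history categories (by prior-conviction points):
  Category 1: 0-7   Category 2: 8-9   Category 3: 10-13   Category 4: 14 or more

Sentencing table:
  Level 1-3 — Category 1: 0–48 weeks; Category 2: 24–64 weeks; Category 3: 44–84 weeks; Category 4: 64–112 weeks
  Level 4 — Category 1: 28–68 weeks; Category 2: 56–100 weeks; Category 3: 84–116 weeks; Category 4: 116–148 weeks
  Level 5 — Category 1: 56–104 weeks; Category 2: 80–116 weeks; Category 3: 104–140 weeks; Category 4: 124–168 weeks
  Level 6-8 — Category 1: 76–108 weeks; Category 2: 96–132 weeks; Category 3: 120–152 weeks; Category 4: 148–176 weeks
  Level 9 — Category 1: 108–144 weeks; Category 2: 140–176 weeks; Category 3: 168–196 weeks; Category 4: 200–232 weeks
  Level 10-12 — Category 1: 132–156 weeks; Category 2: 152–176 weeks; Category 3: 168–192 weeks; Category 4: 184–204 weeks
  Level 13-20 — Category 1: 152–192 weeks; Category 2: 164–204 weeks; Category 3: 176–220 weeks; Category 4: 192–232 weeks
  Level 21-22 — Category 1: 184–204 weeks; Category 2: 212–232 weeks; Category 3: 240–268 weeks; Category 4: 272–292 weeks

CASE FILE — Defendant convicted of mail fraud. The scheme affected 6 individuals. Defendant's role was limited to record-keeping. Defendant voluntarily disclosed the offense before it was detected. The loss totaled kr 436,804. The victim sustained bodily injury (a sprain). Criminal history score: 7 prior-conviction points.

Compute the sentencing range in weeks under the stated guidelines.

Base offense level for mail fraud: 20.
§1 applies: 20 + 3 = 23.
§2 applies: 23 + 2 = 25.
§3 does not apply.
§4 applies (level before this adjustment is 25 ≥ 11, so +5): 25 + 5 = 30.
§5 applies: 30 − 2 = 28.
§6 applies: 28 − 1 = 27.
Level 27 exceeds the maximum of 22; capped at 22.
Final offense level: 22.
Criminal history: 7 prior points → Category 1 (0-7).
Level 22 falls in the 21-22 band.
Grid: Level 21-22 × Category 1 = 184-204 weeks.

184-204 weeks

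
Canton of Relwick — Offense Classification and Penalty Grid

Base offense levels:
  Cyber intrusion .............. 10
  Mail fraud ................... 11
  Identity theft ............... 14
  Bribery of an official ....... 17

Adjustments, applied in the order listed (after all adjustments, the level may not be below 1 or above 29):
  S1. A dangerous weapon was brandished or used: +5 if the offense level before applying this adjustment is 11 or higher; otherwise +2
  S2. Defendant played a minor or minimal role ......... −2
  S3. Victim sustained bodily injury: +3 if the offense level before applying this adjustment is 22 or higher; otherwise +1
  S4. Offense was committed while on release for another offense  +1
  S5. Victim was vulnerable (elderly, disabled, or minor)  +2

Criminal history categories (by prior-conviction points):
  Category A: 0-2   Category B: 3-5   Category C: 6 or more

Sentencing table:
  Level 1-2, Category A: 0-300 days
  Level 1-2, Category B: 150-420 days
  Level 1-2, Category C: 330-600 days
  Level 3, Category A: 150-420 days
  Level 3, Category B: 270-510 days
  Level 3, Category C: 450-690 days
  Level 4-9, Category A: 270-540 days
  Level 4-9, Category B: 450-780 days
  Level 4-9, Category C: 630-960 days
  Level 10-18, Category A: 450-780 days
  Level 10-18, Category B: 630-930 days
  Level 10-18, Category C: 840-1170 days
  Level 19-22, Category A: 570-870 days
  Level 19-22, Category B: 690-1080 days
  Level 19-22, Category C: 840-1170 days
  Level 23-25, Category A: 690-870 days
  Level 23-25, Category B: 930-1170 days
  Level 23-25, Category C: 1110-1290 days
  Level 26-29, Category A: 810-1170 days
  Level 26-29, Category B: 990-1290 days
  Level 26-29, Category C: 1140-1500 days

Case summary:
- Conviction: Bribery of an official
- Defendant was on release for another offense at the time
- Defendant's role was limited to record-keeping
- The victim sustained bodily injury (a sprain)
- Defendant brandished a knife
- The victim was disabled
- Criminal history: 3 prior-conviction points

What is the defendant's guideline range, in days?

930-1170 days

Base offense level for bribery of an official: 17.
S1 applies (level before this adjustment is 17 ≥ 11, so +5): 17 + 5 = 22.
S2 applies: 22 − 2 = 20.
S3 applies (level before this adjustment is 20 < 22, so +1): 20 + 1 = 21.
S4 applies: 21 + 1 = 22.
S5 applies: 22 + 2 = 24.
Final offense level: 24.
Criminal history: 3 prior points → Category B (3-5).
Level 24 falls in the 23-25 band.
Grid: Level 23-25 × Category B = 930-1170 days.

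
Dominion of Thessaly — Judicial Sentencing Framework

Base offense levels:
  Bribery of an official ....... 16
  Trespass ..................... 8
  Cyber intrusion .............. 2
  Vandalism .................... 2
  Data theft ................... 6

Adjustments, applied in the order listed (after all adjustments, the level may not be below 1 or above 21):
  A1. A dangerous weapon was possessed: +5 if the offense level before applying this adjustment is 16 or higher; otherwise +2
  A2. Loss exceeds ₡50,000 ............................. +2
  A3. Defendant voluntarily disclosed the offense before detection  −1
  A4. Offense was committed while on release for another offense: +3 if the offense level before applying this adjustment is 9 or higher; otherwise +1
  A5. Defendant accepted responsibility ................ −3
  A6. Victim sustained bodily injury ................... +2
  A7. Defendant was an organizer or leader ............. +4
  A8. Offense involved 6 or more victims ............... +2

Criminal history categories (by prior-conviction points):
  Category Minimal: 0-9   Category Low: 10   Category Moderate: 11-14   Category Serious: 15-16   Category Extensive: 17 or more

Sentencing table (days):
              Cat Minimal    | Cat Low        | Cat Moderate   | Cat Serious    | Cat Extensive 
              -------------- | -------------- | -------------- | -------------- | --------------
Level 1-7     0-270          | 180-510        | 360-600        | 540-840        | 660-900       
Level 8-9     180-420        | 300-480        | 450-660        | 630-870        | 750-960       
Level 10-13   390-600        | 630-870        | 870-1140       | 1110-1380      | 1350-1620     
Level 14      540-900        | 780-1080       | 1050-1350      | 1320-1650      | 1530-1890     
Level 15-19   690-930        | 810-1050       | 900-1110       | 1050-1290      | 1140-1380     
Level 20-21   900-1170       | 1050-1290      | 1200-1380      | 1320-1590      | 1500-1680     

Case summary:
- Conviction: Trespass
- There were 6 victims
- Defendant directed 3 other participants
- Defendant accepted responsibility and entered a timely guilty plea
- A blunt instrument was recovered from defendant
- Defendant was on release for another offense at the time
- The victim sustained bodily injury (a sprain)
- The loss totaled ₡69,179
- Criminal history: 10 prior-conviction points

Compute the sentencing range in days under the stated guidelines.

1050-1290 days

Base offense level for trespass: 8.
A1 applies (level before this adjustment is 8 < 16, so +2): 8 + 2 = 10.
A2 applies: 10 + 2 = 12.
A3 does not apply.
A4 applies (level before this adjustment is 12 ≥ 9, so +3): 12 + 3 = 15.
A5 applies: 15 − 3 = 12.
A6 applies: 12 + 2 = 14.
A7 applies: 14 + 4 = 18.
A8 applies: 18 + 2 = 20.
Final offense level: 20.
Criminal history: 10 prior points → Category Low (10).
Level 20 falls in the 20-21 band.
Grid: Level 20-21 × Category Low = 1050-1290 days.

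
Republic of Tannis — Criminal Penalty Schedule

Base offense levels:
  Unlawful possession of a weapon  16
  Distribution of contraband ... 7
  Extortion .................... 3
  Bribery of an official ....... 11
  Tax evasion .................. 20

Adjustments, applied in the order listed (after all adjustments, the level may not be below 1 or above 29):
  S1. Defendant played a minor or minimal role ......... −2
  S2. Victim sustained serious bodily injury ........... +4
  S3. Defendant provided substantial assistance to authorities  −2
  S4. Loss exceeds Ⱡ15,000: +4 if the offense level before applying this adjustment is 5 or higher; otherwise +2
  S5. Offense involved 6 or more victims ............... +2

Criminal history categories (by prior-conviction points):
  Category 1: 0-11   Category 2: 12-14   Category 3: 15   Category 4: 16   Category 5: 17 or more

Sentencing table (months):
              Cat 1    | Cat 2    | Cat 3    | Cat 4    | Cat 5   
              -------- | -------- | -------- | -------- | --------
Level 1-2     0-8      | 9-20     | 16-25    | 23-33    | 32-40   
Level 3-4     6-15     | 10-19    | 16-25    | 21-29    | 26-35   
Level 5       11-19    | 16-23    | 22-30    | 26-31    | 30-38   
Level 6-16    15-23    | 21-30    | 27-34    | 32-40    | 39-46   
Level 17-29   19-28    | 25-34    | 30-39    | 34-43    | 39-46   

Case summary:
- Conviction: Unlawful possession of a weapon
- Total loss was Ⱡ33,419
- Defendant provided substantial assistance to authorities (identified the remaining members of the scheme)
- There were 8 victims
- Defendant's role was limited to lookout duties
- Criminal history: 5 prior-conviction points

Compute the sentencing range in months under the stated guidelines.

19-28 months

Base offense level for unlawful possession of a weapon: 16.
S1 applies: 16 − 2 = 14.
S3 applies: 14 − 2 = 12.
S4 applies (level before this adjustment is 12 ≥ 5, so +4): 12 + 4 = 16.
S5 applies: 16 + 2 = 18.
Final offense level: 18.
Criminal history: 5 prior points → Category 1 (0-11).
Level 18 falls in the 17-29 band.
Grid: Level 17-29 × Category 1 = 19-28 months.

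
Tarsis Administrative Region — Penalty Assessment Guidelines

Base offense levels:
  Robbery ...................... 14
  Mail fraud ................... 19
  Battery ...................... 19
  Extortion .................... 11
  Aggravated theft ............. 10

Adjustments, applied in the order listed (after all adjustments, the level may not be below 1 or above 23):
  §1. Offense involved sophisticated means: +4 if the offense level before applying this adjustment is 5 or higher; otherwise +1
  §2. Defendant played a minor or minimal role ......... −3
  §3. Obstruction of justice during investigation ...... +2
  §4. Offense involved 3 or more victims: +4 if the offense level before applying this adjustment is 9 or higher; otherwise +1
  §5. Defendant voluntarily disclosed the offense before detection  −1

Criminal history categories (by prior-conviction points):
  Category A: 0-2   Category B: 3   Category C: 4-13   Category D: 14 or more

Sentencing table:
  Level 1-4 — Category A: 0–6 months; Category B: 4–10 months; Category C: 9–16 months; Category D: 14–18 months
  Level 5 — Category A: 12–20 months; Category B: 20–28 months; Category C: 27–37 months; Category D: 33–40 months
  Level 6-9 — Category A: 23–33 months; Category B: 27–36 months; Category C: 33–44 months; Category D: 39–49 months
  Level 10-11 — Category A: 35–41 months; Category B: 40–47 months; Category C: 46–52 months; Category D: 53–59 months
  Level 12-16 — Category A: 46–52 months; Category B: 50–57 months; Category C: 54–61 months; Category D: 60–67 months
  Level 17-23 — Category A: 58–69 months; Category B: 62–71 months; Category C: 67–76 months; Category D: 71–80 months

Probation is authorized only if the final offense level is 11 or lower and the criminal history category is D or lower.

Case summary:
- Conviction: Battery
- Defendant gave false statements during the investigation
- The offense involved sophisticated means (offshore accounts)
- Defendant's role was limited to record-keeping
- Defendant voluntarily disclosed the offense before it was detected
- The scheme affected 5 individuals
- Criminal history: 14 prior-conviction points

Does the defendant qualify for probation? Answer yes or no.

Base offense level for battery: 19.
§1 applies (level before this adjustment is 19 ≥ 5, so +4): 19 + 4 = 23.
§2 applies: 23 − 3 = 20.
§3 applies: 20 + 2 = 22.
§4 applies (level before this adjustment is 22 ≥ 9, so +4): 22 + 4 = 26.
§5 applies: 26 − 1 = 25.
Level 25 exceeds the maximum of 23; capped at 23.
Final offense level: 23.
Criminal history: 14 prior points → Category D (14+).
Level 23 falls in the 17-23 band.
Grid: Level 17-23 × Category D = 71-80 months.
Probation check: level 23 > 11 and category D ≤ D → not eligible.

No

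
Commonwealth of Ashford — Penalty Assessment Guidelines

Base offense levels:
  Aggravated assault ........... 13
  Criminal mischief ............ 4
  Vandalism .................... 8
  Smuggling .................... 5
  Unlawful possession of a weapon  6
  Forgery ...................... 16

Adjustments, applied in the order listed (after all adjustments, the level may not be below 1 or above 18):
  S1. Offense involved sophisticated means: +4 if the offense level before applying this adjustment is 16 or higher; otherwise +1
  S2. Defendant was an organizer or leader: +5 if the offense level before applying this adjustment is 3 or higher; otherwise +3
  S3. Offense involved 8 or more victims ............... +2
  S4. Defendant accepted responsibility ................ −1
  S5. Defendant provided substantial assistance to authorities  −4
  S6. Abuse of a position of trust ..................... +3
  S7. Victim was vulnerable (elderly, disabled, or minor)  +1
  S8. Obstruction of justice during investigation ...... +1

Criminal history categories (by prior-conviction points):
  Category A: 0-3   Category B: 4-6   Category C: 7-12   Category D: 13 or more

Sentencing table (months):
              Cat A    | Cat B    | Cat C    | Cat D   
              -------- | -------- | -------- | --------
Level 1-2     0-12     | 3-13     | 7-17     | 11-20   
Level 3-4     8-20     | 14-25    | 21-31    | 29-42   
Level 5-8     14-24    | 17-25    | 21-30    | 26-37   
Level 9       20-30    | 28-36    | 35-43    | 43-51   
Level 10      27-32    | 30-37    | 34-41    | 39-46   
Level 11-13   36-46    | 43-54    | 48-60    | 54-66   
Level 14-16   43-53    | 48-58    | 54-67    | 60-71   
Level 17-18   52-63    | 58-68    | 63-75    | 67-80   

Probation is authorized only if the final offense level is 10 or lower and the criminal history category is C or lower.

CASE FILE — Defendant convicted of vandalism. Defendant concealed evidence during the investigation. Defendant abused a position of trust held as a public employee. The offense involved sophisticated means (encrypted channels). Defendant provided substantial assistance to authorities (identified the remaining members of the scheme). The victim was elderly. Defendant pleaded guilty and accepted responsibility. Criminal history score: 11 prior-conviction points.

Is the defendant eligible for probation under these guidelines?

Base offense level for vandalism: 8.
S1 applies (level before this adjustment is 8 < 16, so +1): 8 + 1 = 9.
S4 applies: 9 − 1 = 8.
S5 applies: 8 − 4 = 4.
S6 applies: 4 + 3 = 7.
S7 applies: 7 + 1 = 8.
S8 applies: 8 + 1 = 9.
Final offense level: 9.
Criminal history: 11 prior points → Category C (7-12).
Level 9 falls in the 9 band.
Grid: Level 9 × Category C = 35-43 months.
Probation check: level 9 ≤ 10 and category C ≤ C → eligible.

Yes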